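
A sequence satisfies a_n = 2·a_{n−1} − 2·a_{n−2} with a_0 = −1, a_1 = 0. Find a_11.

With companion matrix M = [[2, −2], [1, 0]], [a_n, a_{n−1}]ᵀ = M·[a_{n−1}, a_{n−2}]ᵀ, so [a_11, a_10]ᵀ = M^10·[a_1, a_0]ᵀ.
M^10 = [[32, −64], [32, −32]], giving [a_11, a_10]ᵀ = [[64], [32]].

64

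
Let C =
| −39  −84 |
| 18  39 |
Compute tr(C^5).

tr C = 0 and det C = −9, so the characteristic polynomial is λ² − (0)λ + (−9) with roots −3 and 3.
Eigenvectors give P = [[7, −2], [−3, 1]] with P⁻¹ = [[1, 2], [3, 7]], and C = P·diag(−3, 3)·P⁻¹.
Then C^5 = P·diag(−243, 243)·P⁻¹ = [[−1701, −486], [729, 243]] · [[1, 2], [3, 7]] = [[−3159, −6804], [1458, 3159]].

0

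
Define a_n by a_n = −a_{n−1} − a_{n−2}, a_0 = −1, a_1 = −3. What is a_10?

With companion matrix M = [[−1, −1], [1, 0]], [a_n, a_{n−1}]ᵀ = M·[a_{n−1}, a_{n−2}]ᵀ, so [a_10, a_9]ᵀ = M⁹·[a_1, a_0]ᵀ.
M⁹ = [[1, 0], [0, 1]], giving [a_10, a_9]ᵀ = [[−3], [−1]].

−3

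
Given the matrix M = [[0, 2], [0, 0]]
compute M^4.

M is strictly triangular, hence nilpotent: M^2 = 0, so M^4 = 0.

[[0, 0], [0, 0]]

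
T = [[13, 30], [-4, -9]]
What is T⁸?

tr T = 4 and det T = 3, so the characteristic polynomial is λ² − (4)λ + (3) with roots 1 and 3.
Eigenvectors give P = [[5, 3], [-2, -1]] with P⁻¹ = [[-1, -3], [2, 5]], and T = P·diag(1, 3)·P⁻¹.
Then T⁸ = P·diag(1, 6561)·P⁻¹ = [[5, 19683], [-2, -6561]] · [[-1, -3], [2, 5]] = [[39361, 98400], [-13120, -32799]].

[[39361, 98400], [-13120, -32799]]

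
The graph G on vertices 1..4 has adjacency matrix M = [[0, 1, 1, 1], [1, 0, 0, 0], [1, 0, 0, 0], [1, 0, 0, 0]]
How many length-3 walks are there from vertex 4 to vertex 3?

The number of length-3 walks from vertex 4 to vertex 3 is entry (4,3) of M^3, where M is the adjacency matrix.
M^2 = [[3, 0, 0, 0], [0, 1, 1, 1], [0, 1, 1, 1], [0, 1, 1, 1]]
M^3 = [[0, 3, 3, 3], [3, 0, 0, 0], [3, 0, 0, 0], [3, 0, 0, 0]]

0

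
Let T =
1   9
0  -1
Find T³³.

[[1, 9], [0, -1]]

T² = I (check: tr T = 0 and det T = -1), so T³³ = T since 33 is odd.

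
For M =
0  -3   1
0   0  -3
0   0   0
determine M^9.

[[0, 0, 0], [0, 0, 0], [0, 0, 0]]

M is strictly triangular, hence nilpotent: M^3 = 0, so M^9 = 0.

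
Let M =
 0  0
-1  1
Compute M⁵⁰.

M² = M (a projection; rank 1, trace 1), so M⁵⁰ = M.

[[0, 0], [-1, 1]]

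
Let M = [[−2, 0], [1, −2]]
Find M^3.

M^2 = [[4, 0], [−4, 4]]
M^3 = [[−8, 0], [12, −8]]

[[−8, 0], [12, −8]]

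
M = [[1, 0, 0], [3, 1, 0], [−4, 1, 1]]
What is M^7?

[[1, 0, 0], [21, 1, 0], [35, 7, 1]]

M = I + N where N = [[0, 0, 0], [3, 0, 0], [−4, 1, 0]] is strictly lower-triangular, so N^3 = 0.
(I + N)^7 = I + 7·N + 21·N^2 = [[1, 0, 0], [21, 1, 0], [35, 7, 1]].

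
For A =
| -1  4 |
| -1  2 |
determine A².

[[-3, 4], [-1, 0]]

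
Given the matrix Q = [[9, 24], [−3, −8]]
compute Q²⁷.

Q² = Q (a projection; rank 1, trace 1), so Q²⁷ = Q.

[[9, 24], [−3, −8]]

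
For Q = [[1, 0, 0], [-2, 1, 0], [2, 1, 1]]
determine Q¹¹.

Q = I + N where N = [[0, 0, 0], [-2, 0, 0], [2, 1, 0]] is strictly lower-triangular, so N³ = 0.
(I + N)¹¹ = I + 11·N + 55·N² = [[1, 0, 0], [-22, 1, 0], [-88, 11, 1]].

[[1, 0, 0], [-22, 1, 0], [-88, 11, 1]]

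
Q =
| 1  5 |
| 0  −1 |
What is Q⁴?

Q² = I (check: tr Q = 0 and det Q = −1), so Q⁴ = I since 4 is even.

[[1, 0], [0, 1]]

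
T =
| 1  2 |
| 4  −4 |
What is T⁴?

[[153, −198], [−396, 648]]

T² = [[9, −6], [−12, 24]]
T³ = [[−15, 42], [84, −120]]
T⁴ = [[153, −198], [−396, 648]]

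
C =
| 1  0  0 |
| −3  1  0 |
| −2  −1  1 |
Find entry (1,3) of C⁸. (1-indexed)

0

C = I + N where N = [[0, 0, 0], [−3, 0, 0], [−2, −1, 0]] is strictly lower-triangular, so N³ = 0.
(I + N)⁸ = I + 8·N + 28·N² = [[1, 0, 0], [−24, 1, 0], [68, −8, 1]].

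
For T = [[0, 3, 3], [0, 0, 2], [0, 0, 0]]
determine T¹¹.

T is strictly triangular, hence nilpotent: T³ = 0, so T¹¹ = 0.

[[0, 0, 0], [0, 0, 0], [0, 0, 0]]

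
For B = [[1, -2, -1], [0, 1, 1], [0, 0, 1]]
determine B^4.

[[1, -8, -16], [0, 1, 4], [0, 0, 1]]

B = I + N where N = [[0, -2, -1], [0, 0, 1], [0, 0, 0]] is strictly upper-triangular, so N^3 = 0.
(I + N)^4 = I + 4·N + 6·N^2 = [[1, -8, -16], [0, 1, 4], [0, 0, 1]].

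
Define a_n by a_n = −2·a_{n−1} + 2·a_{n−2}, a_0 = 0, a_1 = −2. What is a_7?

With companion matrix B = [[−2, 2], [1, 0]], [a_n, a_{n−1}]ᵀ = B·[a_{n−1}, a_{n−2}]ᵀ, so [a_7, a_6]ᵀ = B⁶·[a_1, a_0]ᵀ.
B⁶ = [[328, −240], [−120, 88]], giving [a_7, a_6]ᵀ = [[−656], [240]].

−656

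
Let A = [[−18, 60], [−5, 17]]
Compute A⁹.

[[−80268, 242340], [−20195, 61097]]

tr A = −1 and det A = −6, so the characteristic polynomial is λ² − (−1)λ + (−6) with roots −3 and 2.
Eigenvectors give P = [[−4, 3], [−1, 1]] with P⁻¹ = [[−1, 3], [−1, 4]], and A = P·diag(−3, 2)·P⁻¹.
Then A⁹ = P·diag(−19683, 512)·P⁻¹ = [[78732, 1536], [19683, 512]] · [[−1, 3], [−1, 4]] = [[−80268, 242340], [−20195, 61097]].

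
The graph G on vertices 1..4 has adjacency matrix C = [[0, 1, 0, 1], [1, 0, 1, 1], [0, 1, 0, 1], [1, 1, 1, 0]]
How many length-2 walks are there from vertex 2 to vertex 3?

1

The number of length-2 walks from vertex 2 to vertex 3 is entry (2,3) of C^2, where C is the adjacency matrix.
C^2 = [[2, 1, 2, 1], [1, 3, 1, 2], [2, 1, 2, 1], [1, 2, 1, 3]]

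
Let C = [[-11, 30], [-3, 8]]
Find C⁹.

[[-5111, 15330], [-1533, 4598]]

tr C = -3 and det C = 2, so the characteristic polynomial is λ² − (-3)λ + (2) with roots -2 and -1.
Eigenvectors give P = [[-10, -3], [-3, -1]] with P⁻¹ = [[-1, 3], [3, -10]], and C = P·diag(-2, -1)·P⁻¹.
Then C⁹ = P·diag(-512, -1)·P⁻¹ = [[5120, 3], [1536, 1]] · [[-1, 3], [3, -10]] = [[-5111, 15330], [-1533, 4598]].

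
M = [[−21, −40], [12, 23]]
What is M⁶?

[[−3639, −7280], [2184, 4369]]

tr M = 2 and det M = −3, so the characteristic polynomial is λ² − (2)λ + (−3) with roots 3 and −1.
Eigenvectors give P = [[5, −2], [−3, 1]] with P⁻¹ = [[−1, −2], [−3, −5]], and M = P·diag(3, −1)·P⁻¹.
Then M⁶ = P·diag(729, 1)·P⁻¹ = [[3645, −2], [−2187, 1]] · [[−1, −2], [−3, −5]] = [[−3639, −7280], [2184, 4369]].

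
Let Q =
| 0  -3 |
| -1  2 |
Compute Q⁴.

[[21, -60], [-20, 61]]

Q² = [[3, -6], [-2, 7]]
Q³ = [[6, -21], [-7, 20]]
Q⁴ = [[21, -60], [-20, 61]]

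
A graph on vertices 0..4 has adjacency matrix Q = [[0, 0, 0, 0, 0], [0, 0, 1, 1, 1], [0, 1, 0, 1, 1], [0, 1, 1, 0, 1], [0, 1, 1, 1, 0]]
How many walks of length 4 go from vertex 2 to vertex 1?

The number of length-4 walks from vertex 2 to vertex 1 is entry (2,1) of Q⁴, where Q is the adjacency matrix.
Q² = [[0, 0, 0, 0, 0], [0, 3, 2, 2, 2], [0, 2, 3, 2, 2], [0, 2, 2, 3, 2], [0, 2, 2, 2, 3]]
Q³ = [[0, 0, 0, 0, 0], [0, 6, 7, 7, 7], [0, 7, 6, 7, 7], [0, 7, 7, 6, 7], [0, 7, 7, 7, 6]]
Q⁴ = [[0, 0, 0, 0, 0], [0, 21, 20, 20, 20], [0, 20, 21, 20, 20], [0, 20, 20, 21, 20], [0, 20, 20, 20, 21]]

20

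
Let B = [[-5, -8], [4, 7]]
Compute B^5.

[[-245, -488], [244, 487]]

tr B = 2 and det B = -3, so the characteristic polynomial is λ² − (2)λ + (-3) with roots -1 and 3.
Eigenvectors give P = [[-2, -1], [1, 1]] with P⁻¹ = [[-1, -1], [1, 2]], and B = P·diag(-1, 3)·P⁻¹.
Then B^5 = P·diag(-1, 243)·P⁻¹ = [[2, -243], [-1, 243]] · [[-1, -1], [1, 2]] = [[-245, -488], [244, 487]].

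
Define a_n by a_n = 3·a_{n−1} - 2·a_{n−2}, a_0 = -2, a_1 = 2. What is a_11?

8186

With companion matrix M = [[3, -2], [1, 0]], [a_n, a_{n−1}]ᵀ = M·[a_{n−1}, a_{n−2}]ᵀ, so [a_11, a_10]ᵀ = M¹⁰·[a_1, a_0]ᵀ.
M¹⁰ = [[2047, -2046], [1023, -1022]], giving [a_11, a_10]ᵀ = [[8186], [4090]].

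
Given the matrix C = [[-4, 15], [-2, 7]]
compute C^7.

[[-634, 1905], [-254, 763]]

tr C = 3 and det C = 2, so the characteristic polynomial is λ² − (3)λ + (2) with roots 2 and 1.
Eigenvectors give P = [[5, 3], [2, 1]] with P⁻¹ = [[-1, 3], [2, -5]], and C = P·diag(2, 1)·P⁻¹.
Then C^7 = P·diag(128, 1)·P⁻¹ = [[640, 3], [256, 1]] · [[-1, 3], [2, -5]] = [[-634, 1905], [-254, 763]].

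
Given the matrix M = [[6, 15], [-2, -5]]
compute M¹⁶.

[[6, 15], [-2, -5]]

M² = M (a projection; rank 1, trace 1), so M¹⁶ = M.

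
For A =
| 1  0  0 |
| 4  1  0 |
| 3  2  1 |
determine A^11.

A = I + N where N = [[0, 0, 0], [4, 0, 0], [3, 2, 0]] is strictly lower-triangular, so N^3 = 0.
(I + N)^11 = I + 11·N + 55·N^2 = [[1, 0, 0], [44, 1, 0], [473, 22, 1]].

[[1, 0, 0], [44, 1, 0], [473, 22, 1]]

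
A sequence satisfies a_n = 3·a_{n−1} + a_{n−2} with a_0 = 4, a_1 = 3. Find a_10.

With companion matrix B = [[3, 1], [1, 0]], [a_n, a_{n−1}]ᵀ = B·[a_{n−1}, a_{n−2}]ᵀ, so [a_10, a_9]ᵀ = B⁹·[a_1, a_0]ᵀ.
B⁹ = [[42837, 12970], [12970, 3927]], giving [a_10, a_9]ᵀ = [[180391], [54618]].

180391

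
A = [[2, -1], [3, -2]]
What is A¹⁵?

A² = I (check: tr A = 0 and det A = -1), so A¹⁵ = A since 15 is odd.

[[2, -1], [3, -2]]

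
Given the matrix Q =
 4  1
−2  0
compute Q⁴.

[[164, 48], [−96, −28]]

Q² = [[14, 4], [−8, −2]]
Q³ = [[48, 14], [−28, −8]]
Q⁴ = [[164, 48], [−96, −28]]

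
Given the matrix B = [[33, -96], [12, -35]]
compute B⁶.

tr B = -2 and det B = -3, so the characteristic polynomial is λ² − (-2)λ + (-3) with roots 1 and -3.
Eigenvectors give P = [[-3, -8], [-1, -3]] with P⁻¹ = [[-3, 8], [1, -3]], and B = P·diag(1, -3)·P⁻¹.
Then B⁶ = P·diag(1, 729)·P⁻¹ = [[-3, -5832], [-1, -2187]] · [[-3, 8], [1, -3]] = [[-5823, 17472], [-2184, 6553]].

[[-5823, 17472], [-2184, 6553]]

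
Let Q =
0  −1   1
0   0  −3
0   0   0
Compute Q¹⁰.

[[0, 0, 0], [0, 0, 0], [0, 0, 0]]

Q is strictly triangular, hence nilpotent: Q³ = 0, so Q¹⁰ = 0.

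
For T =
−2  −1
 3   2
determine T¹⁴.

T² = I (check: tr T = 0 and det T = −1), so T¹⁴ = I since 14 is even.

[[1, 0], [0, 1]]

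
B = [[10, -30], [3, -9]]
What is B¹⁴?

[[10, -30], [3, -9]]

B² = B (a projection; rank 1, trace 1), so B¹⁴ = B.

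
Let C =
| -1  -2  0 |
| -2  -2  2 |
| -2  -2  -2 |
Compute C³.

C² = [[5, 6, -4], [2, 4, -8], [10, 12, 0]]
C³ = [[-9, -14, 20], [6, 4, 24], [-34, -44, 24]]

[[-9, -14, 20], [6, 4, 24], [-34, -44, 24]]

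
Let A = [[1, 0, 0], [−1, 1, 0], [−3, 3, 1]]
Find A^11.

[[1, 0, 0], [−11, 1, 0], [−198, 33, 1]]

A = I + N where N = [[0, 0, 0], [−1, 0, 0], [−3, 3, 0]] is strictly lower-triangular, so N^3 = 0.
(I + N)^11 = I + 11·N + 55·N^2 = [[1, 0, 0], [−11, 1, 0], [−198, 33, 1]].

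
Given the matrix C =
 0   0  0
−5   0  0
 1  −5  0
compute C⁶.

[[0, 0, 0], [0, 0, 0], [0, 0, 0]]

C is strictly triangular, hence nilpotent: C³ = 0, so C⁶ = 0.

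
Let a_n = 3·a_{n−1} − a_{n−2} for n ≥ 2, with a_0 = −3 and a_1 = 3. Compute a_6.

597

With companion matrix T = [[3, −1], [1, 0]], [a_n, a_{n−1}]ᵀ = T·[a_{n−1}, a_{n−2}]ᵀ, so [a_6, a_5]ᵀ = T⁵·[a_1, a_0]ᵀ.
T⁵ = [[144, −55], [55, −21]], giving [a_6, a_5]ᵀ = [[597], [228]].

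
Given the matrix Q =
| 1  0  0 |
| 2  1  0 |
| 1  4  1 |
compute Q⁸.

[[1, 0, 0], [16, 1, 0], [232, 32, 1]]

Q = I + N where N = [[0, 0, 0], [2, 0, 0], [1, 4, 0]] is strictly lower-triangular, so N³ = 0.
(I + N)⁸ = I + 8·N + 28·N² = [[1, 0, 0], [16, 1, 0], [232, 32, 1]].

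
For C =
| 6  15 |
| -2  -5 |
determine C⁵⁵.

[[6, 15], [-2, -5]]

C² = C (a projection; rank 1, trace 1), so C⁵⁵ = C.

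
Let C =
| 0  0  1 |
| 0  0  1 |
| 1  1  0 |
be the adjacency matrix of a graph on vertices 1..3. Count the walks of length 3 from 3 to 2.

The number of length-3 walks from vertex 3 to vertex 2 is entry (3,2) of C³, where C is the adjacency matrix.
C² = [[1, 1, 0], [1, 1, 0], [0, 0, 2]]
C³ = [[0, 0, 2], [0, 0, 2], [2, 2, 0]]

2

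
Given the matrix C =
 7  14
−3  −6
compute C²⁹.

C² = C (a projection; rank 1, trace 1), so C²⁹ = C.

[[7, 14], [−3, −6]]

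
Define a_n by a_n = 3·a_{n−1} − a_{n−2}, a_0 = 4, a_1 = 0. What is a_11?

With companion matrix Q = [[3, −1], [1, 0]], [a_n, a_{n−1}]ᵀ = Q·[a_{n−1}, a_{n−2}]ᵀ, so [a_11, a_10]ᵀ = Q¹⁰·[a_1, a_0]ᵀ.
Q¹⁰ = [[17711, −6765], [6765, −2584]], giving [a_11, a_10]ᵀ = [[−27060], [−10336]].

−27060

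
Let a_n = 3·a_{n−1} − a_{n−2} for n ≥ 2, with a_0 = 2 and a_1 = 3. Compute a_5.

With companion matrix A = [[3, −1], [1, 0]], [a_n, a_{n−1}]ᵀ = A·[a_{n−1}, a_{n−2}]ᵀ, so [a_5, a_4]ᵀ = A⁴·[a_1, a_0]ᵀ.
A⁴ = [[55, −21], [21, −8]], giving [a_5, a_4]ᵀ = [[123], [47]].

123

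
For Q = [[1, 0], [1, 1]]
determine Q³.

Q = I + N where N = [[0, 0], [1, 0]] is strictly lower-triangular, so N² = 0.
(I + N)³ = I + 3·N = [[1, 0], [3, 1]].

[[1, 0], [3, 1]]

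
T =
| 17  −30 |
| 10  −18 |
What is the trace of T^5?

tr T = −1 and det T = −6, so the characteristic polynomial is λ² − (−1)λ + (−6) with roots −3 and 2.
Eigenvectors give P = [[−3, 2], [−2, 1]] with P⁻¹ = [[1, −2], [2, −3]], and T = P·diag(−3, 2)·P⁻¹.
Then T^5 = P·diag(−243, 32)·P⁻¹ = [[729, 64], [486, 32]] · [[1, −2], [2, −3]] = [[857, −1650], [550, −1068]].

−211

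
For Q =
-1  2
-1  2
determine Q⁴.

[[-1, 2], [-1, 2]]

Q² = Q (a projection; rank 1, trace 1), so Q⁴ = Q.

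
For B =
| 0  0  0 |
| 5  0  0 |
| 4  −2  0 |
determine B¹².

[[0, 0, 0], [0, 0, 0], [0, 0, 0]]

B is strictly triangular, hence nilpotent: B³ = 0, so B¹² = 0.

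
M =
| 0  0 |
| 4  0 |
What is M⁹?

M is strictly triangular, hence nilpotent: M² = 0, so M⁹ = 0.

[[0, 0], [0, 0]]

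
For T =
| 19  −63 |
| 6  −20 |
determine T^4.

tr T = −1 and det T = −2, so the characteristic polynomial is λ² − (−1)λ + (−2) with roots −2 and 1.
Eigenvectors give P = [[3, 7], [1, 2]] with P⁻¹ = [[−2, 7], [1, −3]], and T = P·diag(−2, 1)·P⁻¹.
Then T^4 = P·diag(16, 1)·P⁻¹ = [[48, 7], [16, 2]] · [[−2, 7], [1, −3]] = [[−89, 315], [−30, 106]].

[[−89, 315], [−30, 106]]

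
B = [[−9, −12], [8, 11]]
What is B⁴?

tr B = 2 and det B = −3, so the characteristic polynomial is λ² − (2)λ + (−3) with roots 3 and −1.
Eigenvectors give P = [[−1, 3], [1, −2]] with P⁻¹ = [[2, 3], [1, 1]], and B = P·diag(3, −1)·P⁻¹.
Then B⁴ = P·diag(81, 1)·P⁻¹ = [[−81, 3], [81, −2]] · [[2, 3], [1, 1]] = [[−159, −240], [160, 241]].

[[−159, −240], [160, 241]]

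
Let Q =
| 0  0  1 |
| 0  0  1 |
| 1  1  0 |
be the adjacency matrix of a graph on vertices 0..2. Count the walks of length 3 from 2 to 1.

2

The number of length-3 walks from vertex 2 to vertex 1 is entry (2,1) of Q^3, where Q is the adjacency matrix.
Q^2 = [[1, 1, 0], [1, 1, 0], [0, 0, 2]]
Q^3 = [[0, 0, 2], [0, 0, 2], [2, 2, 0]]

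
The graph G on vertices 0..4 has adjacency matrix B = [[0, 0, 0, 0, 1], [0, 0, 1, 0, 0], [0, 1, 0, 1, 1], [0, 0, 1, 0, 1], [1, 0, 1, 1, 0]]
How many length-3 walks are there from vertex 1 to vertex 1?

0

The number of length-3 walks from vertex 1 to vertex 1 is entry (1,1) of B³, where B is the adjacency matrix.
B² = [[1, 0, 1, 1, 0], [0, 1, 0, 1, 1], [1, 0, 3, 1, 1], [1, 1, 1, 2, 1], [0, 1, 1, 1, 3]]
B³ = [[0, 1, 1, 1, 3], [1, 0, 3, 1, 1], [1, 3, 2, 4, 5], [1, 1, 4, 2, 4], [3, 1, 5, 4, 2]]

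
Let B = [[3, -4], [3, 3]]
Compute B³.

B² = [[-3, -24], [18, -3]]
B³ = [[-81, -60], [45, -81]]

[[-81, -60], [45, -81]]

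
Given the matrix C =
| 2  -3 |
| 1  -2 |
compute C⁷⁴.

[[1, 0], [0, 1]]

C² = I (check: tr C = 0 and det C = -1), so C⁷⁴ = I since 74 is even.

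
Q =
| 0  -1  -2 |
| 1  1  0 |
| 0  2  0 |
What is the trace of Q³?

Q² = [[-1, -5, 0], [1, 0, -2], [2, 2, 0]]
Q³ = [[-5, -4, 2], [0, -5, -2], [2, 0, -4]]

-14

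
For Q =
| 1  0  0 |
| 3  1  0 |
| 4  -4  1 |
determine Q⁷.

Q = I + N where N = [[0, 0, 0], [3, 0, 0], [4, -4, 0]] is strictly lower-triangular, so N³ = 0.
(I + N)⁷ = I + 7·N + 21·N² = [[1, 0, 0], [21, 1, 0], [-224, -28, 1]].

[[1, 0, 0], [21, 1, 0], [-224, -28, 1]]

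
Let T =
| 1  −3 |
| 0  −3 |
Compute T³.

[[1, −21], [0, −27]]

T² = [[1, 6], [0, 9]]
T³ = [[1, −21], [0, −27]]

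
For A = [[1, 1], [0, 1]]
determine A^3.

A = I + N where N = [[0, 1], [0, 0]] is strictly upper-triangular, so N^2 = 0.
(I + N)^3 = I + 3·N = [[1, 3], [0, 1]].

[[1, 3], [0, 1]]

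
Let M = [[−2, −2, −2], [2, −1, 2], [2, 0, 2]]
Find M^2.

[[−4, 6, −4], [−2, −3, −2], [0, −4, 0]]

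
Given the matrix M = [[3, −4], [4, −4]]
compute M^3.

M^2 = [[−7, 4], [−4, 0]]
M^3 = [[−5, 12], [−12, 16]]

[[−5, 12], [−12, 16]]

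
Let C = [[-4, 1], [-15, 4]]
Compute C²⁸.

[[1, 0], [0, 1]]

C² = I (check: tr C = 0 and det C = -1), so C²⁸ = I since 28 is even.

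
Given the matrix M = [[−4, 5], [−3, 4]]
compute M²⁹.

M² = I (check: tr M = 0 and det M = −1), so M²⁹ = M since 29 is odd.

[[−4, 5], [−3, 4]]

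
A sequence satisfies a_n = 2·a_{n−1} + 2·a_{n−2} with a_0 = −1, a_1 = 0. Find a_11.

−13376

With companion matrix A = [[2, 2], [1, 0]], [a_n, a_{n−1}]ᵀ = A·[a_{n−1}, a_{n−2}]ᵀ, so [a_11, a_10]ᵀ = A¹⁰·[a_1, a_0]ᵀ.
A¹⁰ = [[18272, 13376], [6688, 4896]], giving [a_11, a_10]ᵀ = [[−13376], [−4896]].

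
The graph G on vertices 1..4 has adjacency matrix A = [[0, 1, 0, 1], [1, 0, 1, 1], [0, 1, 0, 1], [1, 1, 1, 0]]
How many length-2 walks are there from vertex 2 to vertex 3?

The number of length-2 walks from vertex 2 to vertex 3 is entry (2,3) of A^2, where A is the adjacency matrix.
A^2 = [[2, 1, 2, 1], [1, 3, 1, 2], [2, 1, 2, 1], [1, 2, 1, 3]]

1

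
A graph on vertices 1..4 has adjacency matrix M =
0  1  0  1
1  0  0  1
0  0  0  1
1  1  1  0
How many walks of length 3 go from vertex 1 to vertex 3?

1

The number of length-3 walks from vertex 1 to vertex 3 is entry (1,3) of M³, where M is the adjacency matrix.
M² = [[2, 1, 1, 1], [1, 2, 1, 1], [1, 1, 1, 0], [1, 1, 0, 3]]
M³ = [[2, 3, 1, 4], [3, 2, 1, 4], [1, 1, 0, 3], [4, 4, 3, 2]]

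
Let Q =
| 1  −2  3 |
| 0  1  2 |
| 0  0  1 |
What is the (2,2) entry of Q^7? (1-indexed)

Q = I + N where N = [[0, −2, 3], [0, 0, 2], [0, 0, 0]] is strictly upper-triangular, so N^3 = 0.
(I + N)^7 = I + 7·N + 21·N^2 = [[1, −14, −63], [0, 1, 14], [0, 0, 1]].

1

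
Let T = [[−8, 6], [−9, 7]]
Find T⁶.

tr T = −1 and det T = −2, so the characteristic polynomial is λ² − (−1)λ + (−2) with roots 1 and −2.
Eigenvectors give P = [[2, −1], [3, −1]] with P⁻¹ = [[−1, 1], [−3, 2]], and T = P·diag(1, −2)·P⁻¹.
Then T⁶ = P·diag(1, 64)·P⁻¹ = [[2, −64], [3, −64]] · [[−1, 1], [−3, 2]] = [[190, −126], [189, −125]].

[[190, −126], [189, −125]]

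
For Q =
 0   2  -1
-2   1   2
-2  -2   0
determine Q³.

[[-16, -8, 10], [6, -27, -8], [16, 6, -16]]

Q² = [[-2, 4, 4], [-6, -7, 4], [4, -6, -2]]
Q³ = [[-16, -8, 10], [6, -27, -8], [16, 6, -16]]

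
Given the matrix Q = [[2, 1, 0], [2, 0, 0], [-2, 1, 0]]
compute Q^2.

[[6, 2, 0], [4, 2, 0], [-2, -2, 0]]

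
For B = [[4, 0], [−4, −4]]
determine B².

[[16, 0], [0, 16]]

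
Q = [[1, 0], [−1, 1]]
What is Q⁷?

[[1, 0], [−7, 1]]

Q = I + N where N = [[0, 0], [−1, 0]] is strictly lower-triangular, so N² = 0.
(I + N)⁷ = I + 7·N = [[1, 0], [−7, 1]].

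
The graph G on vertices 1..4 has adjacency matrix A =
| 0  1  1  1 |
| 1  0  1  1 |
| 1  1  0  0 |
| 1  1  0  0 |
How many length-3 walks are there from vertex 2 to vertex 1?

The number of length-3 walks from vertex 2 to vertex 1 is entry (2,1) of A³, where A is the adjacency matrix.
A² = [[3, 2, 1, 1], [2, 3, 1, 1], [1, 1, 2, 2], [1, 1, 2, 2]]
A³ = [[4, 5, 5, 5], [5, 4, 5, 5], [5, 5, 2, 2], [5, 5, 2, 2]]

5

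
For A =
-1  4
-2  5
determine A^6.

tr A = 4 and det A = 3, so the characteristic polynomial is λ² − (4)λ + (3) with roots 3 and 1.
Eigenvectors give P = [[1, -2], [1, -1]] with P⁻¹ = [[-1, 2], [-1, 1]], and A = P·diag(3, 1)·P⁻¹.
Then A^6 = P·diag(729, 1)·P⁻¹ = [[729, -2], [729, -1]] · [[-1, 2], [-1, 1]] = [[-727, 1456], [-728, 1457]].

[[-727, 1456], [-728, 1457]]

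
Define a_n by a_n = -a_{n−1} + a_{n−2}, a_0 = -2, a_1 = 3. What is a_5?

With companion matrix T = [[-1, 1], [1, 0]], [a_n, a_{n−1}]ᵀ = T·[a_{n−1}, a_{n−2}]ᵀ, so [a_5, a_4]ᵀ = T⁴·[a_1, a_0]ᵀ.
T⁴ = [[5, -3], [-3, 2]], giving [a_5, a_4]ᵀ = [[21], [-13]].

21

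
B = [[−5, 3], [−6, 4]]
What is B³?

[[−17, 9], [−18, 10]]

tr B = −1 and det B = −2, so the characteristic polynomial is λ² − (−1)λ + (−2) with roots −2 and 1.
Eigenvectors give P = [[1, 1], [1, 2]] with P⁻¹ = [[2, −1], [−1, 1]], and B = P·diag(−2, 1)·P⁻¹.
Then B³ = P·diag(−8, 1)·P⁻¹ = [[−8, 1], [−8, 2]] · [[2, −1], [−1, 1]] = [[−17, 9], [−18, 10]].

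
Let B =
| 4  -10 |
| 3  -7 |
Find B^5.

tr B = -3 and det B = 2, so the characteristic polynomial is λ² − (-3)λ + (2) with roots -1 and -2.
Eigenvectors give P = [[2, -5], [1, -3]] with P⁻¹ = [[3, -5], [1, -2]], and B = P·diag(-1, -2)·P⁻¹.
Then B^5 = P·diag(-1, -32)·P⁻¹ = [[-2, 160], [-1, 96]] · [[3, -5], [1, -2]] = [[154, -310], [93, -187]].

[[154, -310], [93, -187]]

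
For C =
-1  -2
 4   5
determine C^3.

tr C = 4 and det C = 3, so the characteristic polynomial is λ² − (4)λ + (3) with roots 1 and 3.
Eigenvectors give P = [[-1, -1], [1, 2]] with P⁻¹ = [[-2, -1], [1, 1]], and C = P·diag(1, 3)·P⁻¹.
Then C^3 = P·diag(1, 27)·P⁻¹ = [[-1, -27], [1, 54]] · [[-2, -1], [1, 1]] = [[-25, -26], [52, 53]].

[[-25, -26], [52, 53]]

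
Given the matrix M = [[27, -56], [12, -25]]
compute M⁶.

tr M = 2 and det M = -3, so the characteristic polynomial is λ² − (2)λ + (-3) with roots 3 and -1.
Eigenvectors give P = [[7, 2], [3, 1]] with P⁻¹ = [[1, -2], [-3, 7]], and M = P·diag(3, -1)·P⁻¹.
Then M⁶ = P·diag(729, 1)·P⁻¹ = [[5103, 2], [2187, 1]] · [[1, -2], [-3, 7]] = [[5097, -10192], [2184, -4367]].

[[5097, -10192], [2184, -4367]]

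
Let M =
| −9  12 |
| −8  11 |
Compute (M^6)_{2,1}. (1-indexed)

−1456

tr M = 2 and det M = −3, so the characteristic polynomial is λ² − (2)λ + (−3) with roots −1 and 3.
Eigenvectors give P = [[3, 1], [2, 1]] with P⁻¹ = [[1, −1], [−2, 3]], and M = P·diag(−1, 3)·P⁻¹.
Then M^6 = P·diag(1, 729)·P⁻¹ = [[3, 729], [2, 729]] · [[1, −1], [−2, 3]] = [[−1455, 2184], [−1456, 2185]].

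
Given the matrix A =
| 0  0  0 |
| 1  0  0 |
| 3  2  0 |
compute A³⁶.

A is strictly triangular, hence nilpotent: A³ = 0, so A³⁶ = 0.

[[0, 0, 0], [0, 0, 0], [0, 0, 0]]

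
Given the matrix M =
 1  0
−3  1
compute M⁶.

M = I + N where N = [[0, 0], [−3, 0]] is strictly lower-triangular, so N² = 0.
(I + N)⁶ = I + 6·N = [[1, 0], [−18, 1]].

[[1, 0], [−18, 1]]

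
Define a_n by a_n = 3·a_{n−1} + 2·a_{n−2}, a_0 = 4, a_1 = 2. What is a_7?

7486

With companion matrix A = [[3, 2], [1, 0]], [a_n, a_{n−1}]ᵀ = A·[a_{n−1}, a_{n−2}]ᵀ, so [a_7, a_6]ᵀ = A⁶·[a_1, a_0]ᵀ.
A⁶ = [[1763, 990], [495, 278]], giving [a_7, a_6]ᵀ = [[7486], [2102]].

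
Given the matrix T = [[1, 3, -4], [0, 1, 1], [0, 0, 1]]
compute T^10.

[[1, 30, 95], [0, 1, 10], [0, 0, 1]]

T = I + N where N = [[0, 3, -4], [0, 0, 1], [0, 0, 0]] is strictly upper-triangular, so N^3 = 0.
(I + N)^10 = I + 10·N + 45·N^2 = [[1, 30, 95], [0, 1, 10], [0, 0, 1]].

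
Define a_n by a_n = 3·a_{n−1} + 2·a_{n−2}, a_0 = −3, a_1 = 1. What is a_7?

−1207

With companion matrix C = [[3, 2], [1, 0]], [a_n, a_{n−1}]ᵀ = C·[a_{n−1}, a_{n−2}]ᵀ, so [a_7, a_6]ᵀ = C^6·[a_1, a_0]ᵀ.
C^6 = [[1763, 990], [495, 278]], giving [a_7, a_6]ᵀ = [[−1207], [−339]].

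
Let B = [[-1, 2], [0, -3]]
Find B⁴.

[[1, -80], [0, 81]]

B² = [[1, -8], [0, 9]]
B³ = [[-1, 26], [0, -27]]
B⁴ = [[1, -80], [0, 81]]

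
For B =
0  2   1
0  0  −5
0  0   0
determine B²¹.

B is strictly triangular, hence nilpotent: B³ = 0, so B²¹ = 0.

[[0, 0, 0], [0, 0, 0], [0, 0, 0]]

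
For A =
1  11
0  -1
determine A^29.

[[1, 11], [0, -1]]

A² = I (check: tr A = 0 and det A = -1), so A^29 = A since 29 is odd.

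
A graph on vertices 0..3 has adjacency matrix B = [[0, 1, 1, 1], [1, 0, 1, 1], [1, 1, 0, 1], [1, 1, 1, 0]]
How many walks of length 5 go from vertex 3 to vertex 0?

61

The number of length-5 walks from vertex 3 to vertex 0 is entry (3,0) of B^5, where B is the adjacency matrix.
B^2 = [[3, 2, 2, 2], [2, 3, 2, 2], [2, 2, 3, 2], [2, 2, 2, 3]]
B^3 = [[6, 7, 7, 7], [7, 6, 7, 7], [7, 7, 6, 7], [7, 7, 7, 6]]
B^4 = [[21, 20, 20, 20], [20, 21, 20, 20], [20, 20, 21, 20], [20, 20, 20, 21]]
B^5 = [[60, 61, 61, 61], [61, 60, 61, 61], [61, 61, 60, 61], [61, 61, 61, 60]]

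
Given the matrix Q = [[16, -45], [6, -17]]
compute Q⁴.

[[-74, 225], [-30, 91]]

tr Q = -1 and det Q = -2, so the characteristic polynomial is λ² − (-1)λ + (-2) with roots 1 and -2.
Eigenvectors give P = [[-3, 5], [-1, 2]] with P⁻¹ = [[-2, 5], [-1, 3]], and Q = P·diag(1, -2)·P⁻¹.
Then Q⁴ = P·diag(1, 16)·P⁻¹ = [[-3, 80], [-1, 32]] · [[-2, 5], [-1, 3]] = [[-74, 225], [-30, 91]].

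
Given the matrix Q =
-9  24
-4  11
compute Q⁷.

tr Q = 2 and det Q = -3, so the characteristic polynomial is λ² − (2)λ + (-3) with roots -1 and 3.
Eigenvectors give P = [[3, 2], [1, 1]] with P⁻¹ = [[1, -2], [-1, 3]], and Q = P·diag(-1, 3)·P⁻¹.
Then Q⁷ = P·diag(-1, 2187)·P⁻¹ = [[-3, 4374], [-1, 2187]] · [[1, -2], [-1, 3]] = [[-4377, 13128], [-2188, 6563]].

[[-4377, 13128], [-2188, 6563]]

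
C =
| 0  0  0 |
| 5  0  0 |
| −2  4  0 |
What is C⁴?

C is strictly triangular, hence nilpotent: C³ = 0, so C⁴ = 0.

[[0, 0, 0], [0, 0, 0], [0, 0, 0]]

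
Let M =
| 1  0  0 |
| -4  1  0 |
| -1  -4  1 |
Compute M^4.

[[1, 0, 0], [-16, 1, 0], [92, -16, 1]]

M = I + N where N = [[0, 0, 0], [-4, 0, 0], [-1, -4, 0]] is strictly lower-triangular, so N^3 = 0.
(I + N)^4 = I + 4·N + 6·N^2 = [[1, 0, 0], [-16, 1, 0], [92, -16, 1]].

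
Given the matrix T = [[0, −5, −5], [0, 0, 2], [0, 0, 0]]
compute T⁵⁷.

T is strictly triangular, hence nilpotent: T³ = 0, so T⁵⁷ = 0.

[[0, 0, 0], [0, 0, 0], [0, 0, 0]]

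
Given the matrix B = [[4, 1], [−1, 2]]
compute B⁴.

B² = [[15, 6], [−6, 3]]
B³ = [[54, 27], [−27, 0]]
B⁴ = [[189, 108], [−108, −27]]

[[189, 108], [−108, −27]]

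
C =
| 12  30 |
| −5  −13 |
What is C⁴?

[[−114, −390], [65, 211]]

tr C = −1 and det C = −6, so the characteristic polynomial is λ² − (−1)λ + (−6) with roots 2 and −3.
Eigenvectors give P = [[−3, −2], [1, 1]] with P⁻¹ = [[−1, −2], [1, 3]], and C = P·diag(2, −3)·P⁻¹.
Then C⁴ = P·diag(16, 81)·P⁻¹ = [[−48, −162], [16, 81]] · [[−1, −2], [1, 3]] = [[−114, −390], [65, 211]].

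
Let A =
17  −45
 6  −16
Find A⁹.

[[3077, −7695], [1026, −2566]]

tr A = 1 and det A = −2, so the characteristic polynomial is λ² − (1)λ + (−2) with roots −1 and 2.
Eigenvectors give P = [[−5, 3], [−2, 1]] with P⁻¹ = [[1, −3], [2, −5]], and A = P·diag(−1, 2)·P⁻¹.
Then A⁹ = P·diag(−1, 512)·P⁻¹ = [[5, 1536], [2, 512]] · [[1, −3], [2, −5]] = [[3077, −7695], [1026, −2566]].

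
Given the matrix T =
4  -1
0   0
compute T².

[[16, -4], [0, 0]]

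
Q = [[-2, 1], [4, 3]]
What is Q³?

[[-12, 11], [44, 43]]

Q² = [[8, 1], [4, 13]]
Q³ = [[-12, 11], [44, 43]]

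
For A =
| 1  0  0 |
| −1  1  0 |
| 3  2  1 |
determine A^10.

[[1, 0, 0], [−10, 1, 0], [−60, 20, 1]]

A = I + N where N = [[0, 0, 0], [−1, 0, 0], [3, 2, 0]] is strictly lower-triangular, so N^3 = 0.
(I + N)^10 = I + 10·N + 45·N^2 = [[1, 0, 0], [−10, 1, 0], [−60, 20, 1]].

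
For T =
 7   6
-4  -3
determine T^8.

tr T = 4 and det T = 3, so the characteristic polynomial is λ² − (4)λ + (3) with roots 3 and 1.
Eigenvectors give P = [[3, -1], [-2, 1]] with P⁻¹ = [[1, 1], [2, 3]], and T = P·diag(3, 1)·P⁻¹.
Then T^8 = P·diag(6561, 1)·P⁻¹ = [[19683, -1], [-13122, 1]] · [[1, 1], [2, 3]] = [[19681, 19680], [-13120, -13119]].

[[19681, 19680], [-13120, -13119]]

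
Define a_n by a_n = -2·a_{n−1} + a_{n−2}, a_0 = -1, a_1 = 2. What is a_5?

With companion matrix T = [[-2, 1], [1, 0]], [a_n, a_{n−1}]ᵀ = T·[a_{n−1}, a_{n−2}]ᵀ, so [a_5, a_4]ᵀ = T⁴·[a_1, a_0]ᵀ.
T⁴ = [[29, -12], [-12, 5]], giving [a_5, a_4]ᵀ = [[70], [-29]].

70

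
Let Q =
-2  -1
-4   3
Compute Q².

[[8, -1], [-4, 13]]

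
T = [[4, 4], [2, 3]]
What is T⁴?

[[968, 1148], [574, 681]]

T² = [[24, 28], [14, 17]]
T³ = [[152, 180], [90, 107]]
T⁴ = [[968, 1148], [574, 681]]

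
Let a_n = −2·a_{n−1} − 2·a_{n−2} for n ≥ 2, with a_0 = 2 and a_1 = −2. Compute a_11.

With companion matrix T = [[−2, −2], [1, 0]], [a_n, a_{n−1}]ᵀ = T·[a_{n−1}, a_{n−2}]ᵀ, so [a_11, a_10]ᵀ = T¹⁰·[a_1, a_0]ᵀ.
T¹⁰ = [[32, 64], [−32, −32]], giving [a_11, a_10]ᵀ = [[64], [0]].

64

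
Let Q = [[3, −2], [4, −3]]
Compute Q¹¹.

Q² = I (check: tr Q = 0 and det Q = −1), so Q¹¹ = Q since 11 is odd.

[[3, −2], [4, −3]]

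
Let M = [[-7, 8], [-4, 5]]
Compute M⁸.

[[13121, -13120], [6560, -6559]]

tr M = -2 and det M = -3, so the characteristic polynomial is λ² − (-2)λ + (-3) with roots 1 and -3.
Eigenvectors give P = [[-1, 2], [-1, 1]] with P⁻¹ = [[1, -2], [1, -1]], and M = P·diag(1, -3)·P⁻¹.
Then M⁸ = P·diag(1, 6561)·P⁻¹ = [[-1, 13122], [-1, 6561]] · [[1, -2], [1, -1]] = [[13121, -13120], [6560, -6559]].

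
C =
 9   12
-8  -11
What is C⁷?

tr C = -2 and det C = -3, so the characteristic polynomial is λ² − (-2)λ + (-3) with roots 1 and -3.
Eigenvectors give P = [[3, 1], [-2, -1]] with P⁻¹ = [[1, 1], [-2, -3]], and C = P·diag(1, -3)·P⁻¹.
Then C⁷ = P·diag(1, -2187)·P⁻¹ = [[3, -2187], [-2, 2187]] · [[1, 1], [-2, -3]] = [[4377, 6564], [-4376, -6563]].

[[4377, 6564], [-4376, -6563]]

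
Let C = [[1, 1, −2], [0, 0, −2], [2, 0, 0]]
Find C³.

C² = [[−3, 1, −4], [−4, 0, 0], [2, 2, −4]]
C³ = [[−11, −3, 4], [−4, −4, 8], [−6, 2, −8]]

[[−11, −3, 4], [−4, −4, 8], [−6, 2, −8]]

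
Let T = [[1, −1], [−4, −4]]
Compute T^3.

T^2 = [[5, 3], [12, 20]]
T^3 = [[−7, −17], [−68, −92]]

[[−7, −17], [−68, −92]]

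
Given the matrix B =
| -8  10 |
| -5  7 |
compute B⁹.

tr B = -1 and det B = -6, so the characteristic polynomial is λ² − (-1)λ + (-6) with roots 2 and -3.
Eigenvectors give P = [[1, 2], [1, 1]] with P⁻¹ = [[-1, 2], [1, -1]], and B = P·diag(2, -3)·P⁻¹.
Then B⁹ = P·diag(512, -19683)·P⁻¹ = [[512, -39366], [512, -19683]] · [[-1, 2], [1, -1]] = [[-39878, 40390], [-20195, 20707]].

[[-39878, 40390], [-20195, 20707]]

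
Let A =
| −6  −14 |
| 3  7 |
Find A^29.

A² = A (a projection; rank 1, trace 1), so A^29 = A.

[[−6, −14], [3, 7]]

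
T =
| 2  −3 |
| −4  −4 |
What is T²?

[[16, 6], [8, 28]]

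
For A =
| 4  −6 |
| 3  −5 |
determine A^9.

tr A = −1 and det A = −2, so the characteristic polynomial is λ² − (−1)λ + (−2) with roots −2 and 1.
Eigenvectors give P = [[−1, 2], [−1, 1]] with P⁻¹ = [[1, −2], [1, −1]], and A = P·diag(−2, 1)·P⁻¹.
Then A^9 = P·diag(−512, 1)·P⁻¹ = [[512, 2], [512, 1]] · [[1, −2], [1, −1]] = [[514, −1026], [513, −1025]].

[[514, −1026], [513, −1025]]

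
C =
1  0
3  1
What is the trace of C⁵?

2

C = I + N where N = [[0, 0], [3, 0]] is strictly lower-triangular, so N² = 0.
(I + N)⁵ = I + 5·N = [[1, 0], [15, 1]].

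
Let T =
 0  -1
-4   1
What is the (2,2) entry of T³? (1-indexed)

T² = [[4, -1], [-4, 5]]
T³ = [[4, -5], [-20, 9]]

9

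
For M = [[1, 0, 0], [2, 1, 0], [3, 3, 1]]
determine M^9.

[[1, 0, 0], [18, 1, 0], [243, 27, 1]]

M = I + N where N = [[0, 0, 0], [2, 0, 0], [3, 3, 0]] is strictly lower-triangular, so N^3 = 0.
(I + N)^9 = I + 9·N + 36·N^2 = [[1, 0, 0], [18, 1, 0], [243, 27, 1]].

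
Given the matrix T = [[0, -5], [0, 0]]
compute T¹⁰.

T is strictly triangular, hence nilpotent: T² = 0, so T¹⁰ = 0.

[[0, 0], [0, 0]]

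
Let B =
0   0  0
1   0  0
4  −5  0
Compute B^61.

[[0, 0, 0], [0, 0, 0], [0, 0, 0]]

B is strictly triangular, hence nilpotent: B^3 = 0, so B^61 = 0.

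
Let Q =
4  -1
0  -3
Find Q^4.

[[256, -25], [0, 81]]

Q^2 = [[16, -1], [0, 9]]
Q^3 = [[64, -13], [0, -27]]
Q^4 = [[256, -25], [0, 81]]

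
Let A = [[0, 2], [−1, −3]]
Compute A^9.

[[510, 1022], [−511, −1023]]

tr A = −3 and det A = 2, so the characteristic polynomial is λ² − (−3)λ + (2) with roots −2 and −1.
Eigenvectors give P = [[−1, −2], [1, 1]] with P⁻¹ = [[1, 2], [−1, −1]], and A = P·diag(−2, −1)·P⁻¹.
Then A^9 = P·diag(−512, −1)·P⁻¹ = [[512, 2], [−512, −1]] · [[1, 2], [−1, −1]] = [[510, 1022], [−511, −1023]].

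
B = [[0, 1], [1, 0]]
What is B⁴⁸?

[[1, 0], [0, 1]]

B² = I (check: tr B = 0 and det B = −1), so B⁴⁸ = I since 48 is even.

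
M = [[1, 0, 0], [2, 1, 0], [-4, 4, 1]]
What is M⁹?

[[1, 0, 0], [18, 1, 0], [252, 36, 1]]

M = I + N where N = [[0, 0, 0], [2, 0, 0], [-4, 4, 0]] is strictly lower-triangular, so N³ = 0.
(I + N)⁹ = I + 9·N + 36·N² = [[1, 0, 0], [18, 1, 0], [252, 36, 1]].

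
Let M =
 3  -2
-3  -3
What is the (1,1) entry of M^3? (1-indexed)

45

M^2 = [[15, 0], [0, 15]]
M^3 = [[45, -30], [-45, -45]]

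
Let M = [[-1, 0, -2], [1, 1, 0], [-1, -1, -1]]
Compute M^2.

[[3, 2, 4], [0, 1, -2], [1, 0, 3]]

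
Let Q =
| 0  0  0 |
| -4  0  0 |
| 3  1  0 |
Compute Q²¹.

[[0, 0, 0], [0, 0, 0], [0, 0, 0]]

Q is strictly triangular, hence nilpotent: Q³ = 0, so Q²¹ = 0.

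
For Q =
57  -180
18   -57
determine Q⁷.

[[41553, -131220], [13122, -41553]]

tr Q = 0 and det Q = -9, so the characteristic polynomial is λ² − (0)λ + (-9) with roots 3 and -3.
Eigenvectors give P = [[-10, 3], [-3, 1]] with P⁻¹ = [[-1, 3], [-3, 10]], and Q = P·diag(3, -3)·P⁻¹.
Then Q⁷ = P·diag(2187, -2187)·P⁻¹ = [[-21870, -6561], [-6561, -2187]] · [[-1, 3], [-3, 10]] = [[41553, -131220], [13122, -41553]].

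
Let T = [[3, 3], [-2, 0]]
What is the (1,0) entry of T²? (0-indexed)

-6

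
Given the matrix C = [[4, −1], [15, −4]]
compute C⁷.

[[4, −1], [15, −4]]

C² = I (check: tr C = 0 and det C = −1), so C⁷ = C since 7 is odd.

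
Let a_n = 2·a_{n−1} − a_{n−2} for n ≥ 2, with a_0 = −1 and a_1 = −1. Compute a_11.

−1

With companion matrix A = [[2, −1], [1, 0]], [a_n, a_{n−1}]ᵀ = A·[a_{n−1}, a_{n−2}]ᵀ, so [a_11, a_10]ᵀ = A¹⁰·[a_1, a_0]ᵀ.
A¹⁰ = [[11, −10], [10, −9]], giving [a_11, a_10]ᵀ = [[−1], [−1]].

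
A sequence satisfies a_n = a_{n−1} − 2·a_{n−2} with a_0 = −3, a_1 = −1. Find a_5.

−17

With companion matrix T = [[1, −2], [1, 0]], [a_n, a_{n−1}]ᵀ = T·[a_{n−1}, a_{n−2}]ᵀ, so [a_5, a_4]ᵀ = T⁴·[a_1, a_0]ᵀ.
T⁴ = [[−1, 6], [−3, 2]], giving [a_5, a_4]ᵀ = [[−17], [−3]].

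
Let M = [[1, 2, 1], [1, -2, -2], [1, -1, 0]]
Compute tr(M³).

M² = [[4, -3, -3], [-3, 8, 5], [0, 4, 3]]
M³ = [[-2, 17, 10], [10, -27, -19], [7, -11, -8]]

-37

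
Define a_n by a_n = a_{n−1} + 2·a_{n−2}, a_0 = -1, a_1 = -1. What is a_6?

-43

With companion matrix M = [[1, 2], [1, 0]], [a_n, a_{n−1}]ᵀ = M·[a_{n−1}, a_{n−2}]ᵀ, so [a_6, a_5]ᵀ = M⁵·[a_1, a_0]ᵀ.
M⁵ = [[21, 22], [11, 10]], giving [a_6, a_5]ᵀ = [[-43], [-21]].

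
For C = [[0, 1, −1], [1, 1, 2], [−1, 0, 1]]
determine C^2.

[[2, 1, 1], [−1, 2, 3], [−1, −1, 2]]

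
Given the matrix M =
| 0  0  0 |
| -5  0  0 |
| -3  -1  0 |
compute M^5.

[[0, 0, 0], [0, 0, 0], [0, 0, 0]]

M is strictly triangular, hence nilpotent: M^3 = 0, so M^5 = 0.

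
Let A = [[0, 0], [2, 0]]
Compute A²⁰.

A is strictly triangular, hence nilpotent: A² = 0, so A²⁰ = 0.

[[0, 0], [0, 0]]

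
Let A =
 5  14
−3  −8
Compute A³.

[[41, 98], [−21, −50]]

tr A = −3 and det A = 2, so the characteristic polynomial is λ² − (−3)λ + (2) with roots −1 and −2.
Eigenvectors give P = [[−7, 2], [3, −1]] with P⁻¹ = [[−1, −2], [−3, −7]], and A = P·diag(−1, −2)·P⁻¹.
Then A³ = P·diag(−1, −8)·P⁻¹ = [[7, −16], [−3, 8]] · [[−1, −2], [−3, −7]] = [[41, 98], [−21, −50]].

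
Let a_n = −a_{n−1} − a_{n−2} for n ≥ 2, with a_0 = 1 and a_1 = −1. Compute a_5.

0

With companion matrix T = [[−1, −1], [1, 0]], [a_n, a_{n−1}]ᵀ = T·[a_{n−1}, a_{n−2}]ᵀ, so [a_5, a_4]ᵀ = T⁴·[a_1, a_0]ᵀ.
T⁴ = [[−1, −1], [1, 0]], giving [a_5, a_4]ᵀ = [[0], [−1]].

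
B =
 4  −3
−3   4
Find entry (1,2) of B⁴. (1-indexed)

−1200

B² = [[25, −24], [−24, 25]]
B³ = [[172, −171], [−171, 172]]
B⁴ = [[1201, −1200], [−1200, 1201]]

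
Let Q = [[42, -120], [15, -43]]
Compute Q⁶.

[[-5256, 15960], [-1995, 6049]]

tr Q = -1 and det Q = -6, so the characteristic polynomial is λ² − (-1)λ + (-6) with roots 2 and -3.
Eigenvectors give P = [[-3, -8], [-1, -3]] with P⁻¹ = [[-3, 8], [1, -3]], and Q = P·diag(2, -3)·P⁻¹.
Then Q⁶ = P·diag(64, 729)·P⁻¹ = [[-192, -5832], [-64, -2187]] · [[-3, 8], [1, -3]] = [[-5256, 15960], [-1995, 6049]].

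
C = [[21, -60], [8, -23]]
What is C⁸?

[[-32799, 98400], [-13120, 39361]]

tr C = -2 and det C = -3, so the characteristic polynomial is λ² − (-2)λ + (-3) with roots 1 and -3.
Eigenvectors give P = [[3, -5], [1, -2]] with P⁻¹ = [[2, -5], [1, -3]], and C = P·diag(1, -3)·P⁻¹.
Then C⁸ = P·diag(1, 6561)·P⁻¹ = [[3, -32805], [1, -13122]] · [[2, -5], [1, -3]] = [[-32799, 98400], [-13120, 39361]].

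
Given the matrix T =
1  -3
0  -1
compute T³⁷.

[[1, -3], [0, -1]]

T² = I (check: tr T = 0 and det T = -1), so T³⁷ = T since 37 is odd.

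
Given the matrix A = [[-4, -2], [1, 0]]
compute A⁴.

A² = [[14, 8], [-4, -2]]
A³ = [[-48, -28], [14, 8]]
A⁴ = [[164, 96], [-48, -28]]

[[164, 96], [-48, -28]]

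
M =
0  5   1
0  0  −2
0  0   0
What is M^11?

M is strictly triangular, hence nilpotent: M^3 = 0, so M^11 = 0.

[[0, 0, 0], [0, 0, 0], [0, 0, 0]]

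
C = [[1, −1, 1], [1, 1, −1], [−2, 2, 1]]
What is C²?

[[−2, 0, 3], [4, −2, −1], [−2, 6, −3]]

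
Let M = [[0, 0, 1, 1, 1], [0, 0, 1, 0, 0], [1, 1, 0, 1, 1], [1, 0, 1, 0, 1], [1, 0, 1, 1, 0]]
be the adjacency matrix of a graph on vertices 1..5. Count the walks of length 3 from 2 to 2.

0

The number of length-3 walks from vertex 2 to vertex 2 is entry (2,2) of M^3, where M is the adjacency matrix.
M^2 = [[3, 1, 2, 2, 2], [1, 1, 0, 1, 1], [2, 0, 4, 2, 2], [2, 1, 2, 3, 2], [2, 1, 2, 2, 3]]
M^3 = [[6, 2, 8, 7, 7], [2, 0, 4, 2, 2], [8, 4, 6, 8, 8], [7, 2, 8, 6, 7], [7, 2, 8, 7, 6]]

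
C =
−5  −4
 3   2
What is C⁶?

[[253, 252], [−189, −188]]

tr C = −3 and det C = 2, so the characteristic polynomial is λ² − (−3)λ + (2) with roots −1 and −2.
Eigenvectors give P = [[−1, 4], [1, −3]] with P⁻¹ = [[3, 4], [1, 1]], and C = P·diag(−1, −2)·P⁻¹.
Then C⁶ = P·diag(1, 64)·P⁻¹ = [[−1, 256], [1, −192]] · [[3, 4], [1, 1]] = [[253, 252], [−189, −188]].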